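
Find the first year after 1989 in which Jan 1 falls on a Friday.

1993

Jan 1 advances by 2 weekdays after a leap year and by 1 after a common year.
1989: Jan 1 is Sunday.
1990: Monday
1991: Tuesday
1992: Wednesday (leap)
1993: Friday
1993 begins on a Friday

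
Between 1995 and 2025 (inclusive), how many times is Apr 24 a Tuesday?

4

Track Apr 24's weekday year by year (advancing +1, or +2 across a Feb 29):
  1995: Mon  1996: Wed (+2)  1997: Thu (+1)  1998: Fri (+1)  1999: Sat (+1)
  2000: Mon (+2)  2001: Tue (+1) ✓  2002: Wed (+1)  2003: Thu (+1)  2004: Sat (+2)
  2005: Sun (+1)  2006: Mon (+1)  2007: Tue (+1) ✓  2008: Thu (+2)  … (3 more years) …
  2012: Tue (+2) ✓  2013: Wed (+1)  2014: Thu (+1)  2015: Fri (+1)  2016: Sun (+2)
  2017: Mon (+1)  2018: Tue (+1) ✓  2019: Wed (+1)  2020: Fri (+2)  2021: Sat (+1)
  2022: Sun (+1)  2023: Mon (+1)  2024: Wed (+2)  2025: Thu (+1)
Tuesday years: 2001, 2007, 2012, 2018 — 4 in total.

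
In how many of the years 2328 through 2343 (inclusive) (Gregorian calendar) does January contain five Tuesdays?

7

January has 31 days; it has five Tuesdays when Tuesday falls among the first (month-length − 28) days — i.e. when January 1 is one of Tuesday/Monday/Sunday.
January 1 by year: 2328:Sun✓ 2329:Tue✓ 2330:Wed 2331:Thu 2332:Fri 2333:Sun✓ 2334:Mon✓ 2335:Tue✓ 2336:Wed 2337:Fri 2338:Sat 2339:Sun✓ 2340:Mon✓ 2341:Wed 2342:Thu 2343:Fri
Years with five Tuesdays: 2328, 2329, 2333, 2334, 2335, 2339, 2340 → 7.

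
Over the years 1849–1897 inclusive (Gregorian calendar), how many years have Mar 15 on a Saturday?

7

Track Mar 15's weekday year by year (advancing +1, or +2 across a Feb 29):
  1849: Thu  1850: Fri (+1)  1851: Sat (+1) ✓  1852: Mon (+2)  1853: Tue (+1)
  1854: Wed (+1)  1855: Thu (+1)  1856: Sat (+2) ✓  1857: Sun (+1)  1858: Mon (+1)
  1859: Tue (+1)  1860: Thu (+2)  1861: Fri (+1)  1862: Sat (+1) ✓  … (21 more years) …
  1884: Sat (+2) ✓  1885: Sun (+1)  1886: Mon (+1)  1887: Tue (+1)  1888: Thu (+2)
  1889: Fri (+1)  1890: Sat (+1) ✓  1891: Sun (+1)  1892: Tue (+2)  1893: Wed (+1)
  1894: Thu (+1)  1895: Fri (+1)  1896: Sun (+2)  1897: Mon (+1)
Saturday years: 1851, 1856, 1862, 1873, 1879, 1884, 1890 — 7 in total.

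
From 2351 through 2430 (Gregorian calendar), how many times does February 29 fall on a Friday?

Leap years in 2351–2430: 20 of them.
Feb 29 weekday advances by 5 (mod 7) from one leap year to the next four years later (or differs when a century non-leap intervenes).
Leap-day weekdays: 2352:Fri✓ 2356:Wed 2360:Mon 2364:Sat 2368:Thu 2372:Tue 2376:Sun 2380:Fri✓ 2384:Wed 2388:Mon 2392:Sat 2396:Thu 2400:Tue 2404:Sun 2408:Fri✓ 2412:Wed 2416:Mon 2420:Sat 2424:Thu 2428:Tue
Friday: 2352, 2380, 2408 → 3.

3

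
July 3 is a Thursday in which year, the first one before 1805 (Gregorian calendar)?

From one year to the next, a fixed date's weekday advances by 1, or by 2 when a Feb 29 lies between the two dates.
1805: July 3 is Wednesday.
1804: Tuesday (−1)
1803: Sunday (−2)
1802: Saturday (−1)
1801: Friday (−1)
1800: Thursday (−1)
July 3 falls on a Thursday in 1800.

1800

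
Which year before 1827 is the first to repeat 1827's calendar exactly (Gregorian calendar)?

Two years share a calendar iff Jan 1 falls on the same weekday and both are leap or both are common. 1827: Jan 1 is Monday, common year.
1826: Jan 1 Sunday, common
1825: Jan 1 Saturday, common
1824: Jan 1 Thursday, leap
1823: Jan 1 Wednesday, common
1822: Jan 1 Tuesday, common
1821: Jan 1 Monday, common
1821 matches on both conditions.

1821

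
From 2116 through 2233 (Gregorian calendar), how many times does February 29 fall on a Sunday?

4

Leap years in 2116–2233: 29 of them.
Feb 29 weekday advances by 5 (mod 7) from one leap year to the next four years later (or differs when a century non-leap intervenes).
Leap-day weekdays: 2116:Sat 2120:Thu 2124:Tue 2128:Sun✓ 2132:Fri 2136:Wed 2140:Mon 2144:Sat 2148:Thu 2152:Tue 2156:Sun✓ 2160:Fri 2164:Wed …(3 more)… 2180:Tue 2184:Sun✓ 2188:Fri 2192:Wed 2196:Mon 2204:Wed 2208:Mon 2212:Sat 2216:Thu 2220:Tue 2224:Sun✓ 2228:Fri 2232:Wed
Sunday: 2128, 2156, 2184, 2224 → 4.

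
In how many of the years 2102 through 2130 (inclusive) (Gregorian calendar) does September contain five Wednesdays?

8

September has 30 days; it has five Wednesdays when Wednesday falls among the first (month-length − 28) days — i.e. when September 1 is one of Wednesday/Tuesday.
September 1 by year: 2102:Fri 2103:Sat 2104:Mon 2105:Tue✓ 2106:Wed✓ 2107:Thu 2108:Sat 2109:Sun 2110:Mon 2111:Tue✓ 2112:Thu 2113:Fri 2114:Sat 2115:Sun 2116:Tue✓ 2117:Wed✓ 2118:Thu 2119:Fri 2120:Sun 2121:Mon 2122:Tue✓ 2123:Wed✓ 2124:Fri 2125:Sat 2126:Sun 2127:Mon 2128:Wed✓ 2129:Thu 2130:Fri
Years with five Wednesdays: 2105, 2106, 2111, 2116, 2117, 2122, 2123, 2128 → 8.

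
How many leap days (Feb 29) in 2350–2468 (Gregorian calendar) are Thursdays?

Leap years in 2350–2468: 30 of them.
Feb 29 weekday advances by 5 (mod 7) from one leap year to the next four years later (or differs when a century non-leap intervenes).
Leap-day weekdays: 2352:Fri 2356:Wed 2360:Mon 2364:Sat 2368:Thu✓ 2372:Tue 2376:Sun 2380:Fri 2384:Wed 2388:Mon 2392:Sat 2396:Thu✓ 2400:Tue …(4 more)… 2420:Sat 2424:Thu✓ 2428:Tue 2432:Sun 2436:Fri 2440:Wed 2444:Mon 2448:Sat 2452:Thu✓ 2456:Tue 2460:Sun 2464:Fri 2468:Wed
Thursday: 2368, 2396, 2424, 2452 → 4.

4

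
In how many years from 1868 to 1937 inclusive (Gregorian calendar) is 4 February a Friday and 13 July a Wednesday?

Check each year's weekday for 4 February and 13 July:
  1868: Tue/Mon  1869: Thu/Tue  1870: Fri/Wed ✓  1871: Sat/Thu  1872: Sun/Sat  1873: Tue/Sun  1874: Wed/Mon  1875: Thu/Tue  1876: Fri/Thu  1877: Sun/Fri  1878: Mon/Sat  1879: Tue/Sun  1880: Wed/Tue  1881: Fri/Wed ✓  …(42 more)…  1924: Mon/Sun  1925: Wed/Mon  1926: Thu/Tue  1927: Fri/Wed ✓  1928: Sat/Fri  1929: Mon/Sat  1930: Tue/Sun  1931: Wed/Mon  1932: Thu/Wed  1933: Sat/Thu  1934: Sun/Fri  1935: Mon/Sat  1936: Tue/Mon  1937: Thu/Tue
Both conditions hold in: 1870, 1881, 1887, 1898, 1910, 1921, 1927 — 7.

7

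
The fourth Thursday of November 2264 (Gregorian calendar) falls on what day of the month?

24

November 1, 2264 is a Tuesday, so the first Thursday is the 3rd.
The fourth Thursday is 3 + 21 = 24.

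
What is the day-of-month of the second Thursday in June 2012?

June 1, 2012 is a Friday, so the first Thursday is the 7th.
The second Thursday is 7 + 7 = 14.

14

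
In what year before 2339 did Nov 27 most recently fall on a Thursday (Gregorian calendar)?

From one year to the next, a fixed date's weekday advances by 1, or by 2 when a Feb 29 lies between the two dates.
2339: November 27 is Monday.
2338: Sunday (−1)
2337: Saturday (−1)
2336: Friday (−1)
2335: Wednesday (−2)
2334: Tuesday (−1)
2333: Monday (−1)
2332: Sunday (−1)
2331: Friday (−2)
2330: Thursday (−1)
Nov 27 falls on a Thursday in 2330.

2330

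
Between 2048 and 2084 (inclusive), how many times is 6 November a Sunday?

5

Track 6 November's weekday year by year (advancing +1, or +2 across a Feb 29):
  2048: Fri  2049: Sat (+1)  2050: Sun (+1) ✓  2051: Mon (+1)  2052: Wed (+2)
  2053: Thu (+1)  2054: Fri (+1)  2055: Sat (+1)  2056: Mon (+2)  2057: Tue (+1)
  2058: Wed (+1)  2059: Thu (+1)  2060: Sat (+2)  2061: Sun (+1) ✓  … (9 more years) …
  2071: Fri (+1)  2072: Sun (+2) ✓  2073: Mon (+1)  2074: Tue (+1)  2075: Wed (+1)
  2076: Fri (+2)  2077: Sat (+1)  2078: Sun (+1) ✓  2079: Mon (+1)  2080: Wed (+2)
  2081: Thu (+1)  2082: Fri (+1)  2083: Sat (+1)  2084: Mon (+2)
Sunday years: 2050, 2061, 2067, 2072, 2078 — 5 in total.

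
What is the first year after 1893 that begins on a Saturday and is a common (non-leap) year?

Jan 1 advances by 2 weekdays after a leap year and by 1 after a common year.
1893: Jan 1 is Sunday.
1894: Monday
1895: Tuesday
1896: Wednesday (leap)
1897: Friday
1898: Saturday
1898 begins on a Saturday and is a common year.

1898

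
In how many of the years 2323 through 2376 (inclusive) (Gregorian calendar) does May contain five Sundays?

23

May has 31 days; it has five Sundays when Sunday falls among the first (month-length − 28) days — i.e. when May 1 is one of Sunday/Saturday/Friday.
May 1 by year: 2323:Tue 2324:Thu 2325:Fri✓ 2326:Sat✓ 2327:Sun✓ 2328:Tue 2329:Wed 2330:Thu 2331:Fri✓ 2332:Sun✓ 2333:Mon 2334:Tue 2335:Wed 2336:Fri✓ 2337:Sat✓ …(24 more)… 2362:Tue 2363:Wed 2364:Fri✓ 2365:Sat✓ 2366:Sun✓ 2367:Mon 2368:Wed 2369:Thu 2370:Fri✓ 2371:Sat✓ 2372:Mon 2373:Tue 2374:Wed 2375:Thu 2376:Sat✓
Years with five Sundays: 2325, 2326, 2327, 2331, 2332, 2336, 2337, 2338, 2342, 2343, 2348, 2349, 2353, 2354, 2355, 2359, 2360, 2364, 2365, 2366, 2370, 2371, 2376 → 23.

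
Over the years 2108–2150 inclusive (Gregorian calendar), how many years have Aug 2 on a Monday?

5

Track Aug 2's weekday year by year (advancing +1, or +2 across a Feb 29):
  2108: Thu  2109: Fri (+1)  2110: Sat (+1)  2111: Sun (+1)  2112: Tue (+2)
  2113: Wed (+1)  2114: Thu (+1)  2115: Fri (+1)  2116: Sun (+2)  2117: Mon (+1) ✓
  2118: Tue (+1)  2119: Wed (+1)  2120: Fri (+2)  2121: Sat (+1)  … (15 more years) …
  2137: Fri (+1)  2138: Sat (+1)  2139: Sun (+1)  2140: Tue (+2)  2141: Wed (+1)
  2142: Thu (+1)  2143: Fri (+1)  2144: Sun (+2)  2145: Mon (+1) ✓  2146: Tue (+1)
  2147: Wed (+1)  2148: Fri (+2)  2149: Sat (+1)  2150: Sun (+1)
Monday years: 2117, 2123, 2128, 2134, 2145 — 5 in total.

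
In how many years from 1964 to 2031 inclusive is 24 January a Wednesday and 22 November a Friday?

3

Check each year's weekday for 24 January and 22 November:
  1964: Fri/Sun  1965: Sun/Mon  1966: Mon/Tue  1967: Tue/Wed  1968: Wed/Fri ✓  1969: Fri/Sat  1970: Sat/Sun  1971: Sun/Mon  1972: Mon/Wed  1973: Wed/Thu  1974: Thu/Fri  1975: Fri/Sat  1976: Sat/Mon  1977: Mon/Tue  …(40 more)…  2018: Wed/Thu  2019: Thu/Fri  2020: Fri/Sun  2021: Sun/Mon  2022: Mon/Tue  2023: Tue/Wed  2024: Wed/Fri ✓  2025: Fri/Sat  2026: Sat/Sun  2027: Sun/Mon  2028: Mon/Wed  2029: Wed/Thu  2030: Thu/Fri  2031: Fri/Sat
Both conditions hold in: 1968, 1996, 2024 — 3.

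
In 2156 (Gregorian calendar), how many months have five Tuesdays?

A month of length L has five Tuesdays iff its first Tuesday is on day ≤ L−28 (so day 1–3 in a 31-day month, 1–2 in a 30-day month, day 1 in a leap February).
Checking each month of 2156: Jan starts Thu (31d); Feb starts Sun (29d); Mar starts Mon (31d) ✓; Apr starts Thu (30d); May starts Sat (31d); Jun starts Tue (30d) ✓; Jul starts Thu (31d); Aug starts Sun (31d) ✓; Sep starts Wed (30d); Oct starts Fri (31d); Nov starts Mon (30d) ✓; Dec starts Wed (31d).
Five-Tuesday months: March, June, August, November → 4.

4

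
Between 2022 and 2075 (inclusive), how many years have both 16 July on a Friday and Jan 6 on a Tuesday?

Check each year's weekday for 16 July and Jan 6:
  2022: Sat/Thu  2023: Sun/Fri  2024: Tue/Sat  2025: Wed/Mon  2026: Thu/Tue  2027: Fri/Wed  2028: Sun/Thu  2029: Mon/Sat  2030: Tue/Sun  2031: Wed/Mon  2032: Fri/Tue ✓  2033: Sat/Thu  2034: Sun/Fri  2035: Mon/Sat  …(26 more)…  2062: Sun/Fri  2063: Mon/Sat  2064: Wed/Sun  2065: Thu/Tue  2066: Fri/Wed  2067: Sat/Thu  2068: Mon/Fri  2069: Tue/Sun  2070: Wed/Mon  2071: Thu/Tue  2072: Sat/Wed  2073: Sun/Fri  2074: Mon/Sat  2075: Tue/Sun
Both conditions hold in: 2032, 2060 — 2.

2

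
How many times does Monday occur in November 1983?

November 1983 has 30 days and begins on Tuesday.
The first Monday is November 7.
Mondays fall on 7, 14, 21, 28 — that's 4.

4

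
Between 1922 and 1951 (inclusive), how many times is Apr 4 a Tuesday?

Track Apr 4's weekday year by year (advancing +1, or +2 across a Feb 29):
  1922: Tue ✓  1923: Wed (+1)  1924: Fri (+2)  1925: Sat (+1)  1926: Sun (+1)
  1927: Mon (+1)  1928: Wed (+2)  1929: Thu (+1)  1930: Fri (+1)  1931: Sat (+1)
  1932: Mon (+2)  1933: Tue (+1) ✓  1934: Wed (+1)  1935: Thu (+1)  1936: Sat (+2)
  1937: Sun (+1)  1938: Mon (+1)  1939: Tue (+1) ✓  1940: Thu (+2)  1941: Fri (+1)
  1942: Sat (+1)  1943: Sun (+1)  1944: Tue (+2) ✓  1945: Wed (+1)  1946: Thu (+1)
  1947: Fri (+1)  1948: Sun (+2)  1949: Mon (+1)  1950: Tue (+1) ✓  1951: Wed (+1)
Tuesday years: 1922, 1933, 1939, 1944, 1950 — 5 in total.

5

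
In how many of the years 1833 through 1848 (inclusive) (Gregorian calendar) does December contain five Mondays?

December has 31 days; it has five Mondays when Monday falls among the first (month-length − 28) days — i.e. when December 1 is one of Monday/Sunday/Saturday.
December 1 by year: 1833:Sun✓ 1834:Mon✓ 1835:Tue 1836:Thu 1837:Fri 1838:Sat✓ 1839:Sun✓ 1840:Tue 1841:Wed 1842:Thu 1843:Fri 1844:Sun✓ 1845:Mon✓ 1846:Tue 1847:Wed 1848:Fri
Years with five Mondays: 1833, 1834, 1838, 1839, 1844, 1845 → 6.

6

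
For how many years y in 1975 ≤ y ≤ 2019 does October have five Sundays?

October has 31 days; it has five Sundays when Sunday falls among the first (month-length − 28) days — i.e. when October 1 is one of Sunday/Saturday/Friday.
October 1 by year: 1975:Wed 1976:Fri✓ 1977:Sat✓ 1978:Sun✓ 1979:Mon 1980:Wed 1981:Thu 1982:Fri✓ 1983:Sat✓ 1984:Mon 1985:Tue 1986:Wed 1987:Thu 1988:Sat✓ 1989:Sun✓ …(15 more)… 2005:Sat✓ 2006:Sun✓ 2007:Mon 2008:Wed 2009:Thu 2010:Fri✓ 2011:Sat✓ 2012:Mon 2013:Tue 2014:Wed 2015:Thu 2016:Sat✓ 2017:Sun✓ 2018:Mon 2019:Tue
Years with five Sundays: 1976, 1977, 1978, 1982, 1983, 1988, 1989, 1993, 1994, 1995, 1999, 2000, 2004, 2005, 2006, 2010, 2011, 2016, 2017 → 19.

19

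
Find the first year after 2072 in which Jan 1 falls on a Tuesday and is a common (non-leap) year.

Jan 1 advances by 2 weekdays after a leap year and by 1 after a common year.
2072: Jan 1 is Friday (leap).
2073: Sunday
2074: Monday
2075: Tuesday
2075 begins on a Tuesday and is a common year.

2075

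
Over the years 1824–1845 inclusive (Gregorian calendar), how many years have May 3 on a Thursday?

3

Track May 3's weekday year by year (advancing +1, or +2 across a Feb 29):
  1824: Mon  1825: Tue (+1)  1826: Wed (+1)  1827: Thu (+1) ✓  1828: Sat (+2)
  1829: Sun (+1)  1830: Mon (+1)  1831: Tue (+1)  1832: Thu (+2) ✓  1833: Fri (+1)
  1834: Sat (+1)  1835: Sun (+1)  1836: Tue (+2)  1837: Wed (+1)  1838: Thu (+1) ✓
  1839: Fri (+1)  1840: Sun (+2)  1841: Mon (+1)  1842: Tue (+1)  1843: Wed (+1)
  1844: Fri (+2)  1845: Sat (+1)
Thursday years: 1827, 1832, 1838 — 3 in total.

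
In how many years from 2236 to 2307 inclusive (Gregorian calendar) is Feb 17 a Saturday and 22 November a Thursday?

Check each year's weekday for Feb 17 and 22 November:
  2236: Wed/Tue  2237: Fri/Wed  2238: Sat/Thu ✓  2239: Sun/Fri  2240: Mon/Sun  2241: Wed/Mon  2242: Thu/Tue  2243: Fri/Wed  2244: Sat/Fri  2245: Mon/Sat  2246: Tue/Sun  2247: Wed/Mon  2248: Thu/Wed  2249: Sat/Thu ✓  …(44 more)…  2294: Sat/Thu ✓  2295: Sun/Fri  2296: Mon/Sun  2297: Wed/Mon  2298: Thu/Tue  2299: Fri/Wed  2300: Sat/Thu ✓  2301: Sun/Fri  2302: Mon/Sat  2303: Tue/Sun  2304: Wed/Tue  2305: Fri/Wed  2306: Sat/Thu ✓  2307: Sun/Fri
Both conditions hold in: 2238, 2249, 2255, 2266, 2277, 2283, 2294, 2300, 2306 — 9.

9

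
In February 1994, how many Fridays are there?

4

February 1994 has 28 days and begins on Tuesday.
The first Friday is February 4.
Fridays fall on 4, 11, 18, 25 — that's 4.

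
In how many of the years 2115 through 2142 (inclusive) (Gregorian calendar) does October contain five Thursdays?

12

October has 31 days; it has five Thursdays when Thursday falls among the first (month-length − 28) days — i.e. when October 1 is one of Thursday/Wednesday/Tuesday.
October 1 by year: 2115:Tue✓ 2116:Thu✓ 2117:Fri 2118:Sat 2119:Sun 2120:Tue✓ 2121:Wed✓ 2122:Thu✓ 2123:Fri 2124:Sun 2125:Mon 2126:Tue✓ 2127:Wed✓ 2128:Fri 2129:Sat 2130:Sun 2131:Mon 2132:Wed✓ 2133:Thu✓ 2134:Fri 2135:Sat 2136:Mon 2137:Tue✓ 2138:Wed✓ 2139:Thu✓ 2140:Sat 2141:Sun 2142:Mon
Years with five Thursdays: 2115, 2116, 2120, 2121, 2122, 2126, 2127, 2132, 2133, 2137, 2138, 2139 → 12.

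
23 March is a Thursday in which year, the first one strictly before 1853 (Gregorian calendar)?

From one year to the next, a fixed date's weekday advances by 1, or by 2 when a Feb 29 lies between the two dates.
1853: March 23 is Wednesday.
1852: Tuesday (−1)
1851: Sunday (−2)
1850: Saturday (−1)
1849: Friday (−1)
1848: Thursday (−1)
23 March falls on a Thursday in 1848.

1848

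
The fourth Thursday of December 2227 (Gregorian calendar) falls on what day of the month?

27

December 1, 2227 is a Saturday, so the first Thursday is the 6th.
The fourth Thursday is 6 + 21 = 27.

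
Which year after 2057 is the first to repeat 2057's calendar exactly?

Two years share a calendar iff Jan 1 falls on the same weekday and both are leap or both are common. 2057: Jan 1 is Monday, common year.
2058: Jan 1 Tuesday, common
2059: Jan 1 Wednesday, common
2060: Jan 1 Thursday, leap
2061: Jan 1 Saturday, common
2062: Jan 1 Sunday, common
2063: Jan 1 Monday, common
2063 matches on both conditions.

2063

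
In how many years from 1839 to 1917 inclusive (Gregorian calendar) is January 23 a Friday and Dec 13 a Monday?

2

Check each year's weekday for January 23 and Dec 13:
  1839: Wed/Fri  1840: Thu/Sun  1841: Sat/Mon  1842: Sun/Tue  1843: Mon/Wed  1844: Tue/Fri  1845: Thu/Sat  1846: Fri/Sun  1847: Sat/Mon  1848: Sun/Wed  1849: Tue/Thu  1850: Wed/Fri  1851: Thu/Sat  1852: Fri/Mon ✓  …(51 more)…  1904: Sat/Tue  1905: Mon/Wed  1906: Tue/Thu  1907: Wed/Fri  1908: Thu/Sun  1909: Sat/Mon  1910: Sun/Tue  1911: Mon/Wed  1912: Tue/Fri  1913: Thu/Sat  1914: Fri/Sun  1915: Sat/Mon  1916: Sun/Wed  1917: Tue/Thu
Both conditions hold in: 1852, 1880 — 2.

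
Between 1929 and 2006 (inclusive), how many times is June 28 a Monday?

Track June 28's weekday year by year (advancing +1, or +2 across a Feb 29):
  1929: Fri  1930: Sat (+1)  1931: Sun (+1)  1932: Tue (+2)  1933: Wed (+1)
  1934: Thu (+1)  1935: Fri (+1)  1936: Sun (+2)  1937: Mon (+1) ✓  1938: Tue (+1)
  1939: Wed (+1)  1940: Fri (+2)  1941: Sat (+1)  1942: Sun (+1)  … (50 more years) …
  1993: Mon (+1) ✓  1994: Tue (+1)  1995: Wed (+1)  1996: Fri (+2)  1997: Sat (+1)
  1998: Sun (+1)  1999: Mon (+1) ✓  2000: Wed (+2)  2001: Thu (+1)  2002: Fri (+1)
  2003: Sat (+1)  2004: Mon (+2) ✓  2005: Tue (+1)  2006: Wed (+1)
Monday years: 1937, 1943, 1948, 1954, 1965, 1971, 1976, 1982, 1993, 1999, 2004 — 11 in total.

11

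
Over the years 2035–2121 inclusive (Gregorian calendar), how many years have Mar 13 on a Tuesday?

Track Mar 13's weekday year by year (advancing +1, or +2 across a Feb 29):
  2035: Tue ✓  2036: Thu (+2)  2037: Fri (+1)  2038: Sat (+1)  2039: Sun (+1)
  2040: Tue (+2) ✓  2041: Wed (+1)  2042: Thu (+1)  2043: Fri (+1)  2044: Sun (+2)
  2045: Mon (+1)  2046: Tue (+1) ✓  2047: Wed (+1)  2048: Fri (+2)  … (59 more years) …
  2108: Tue (+2) ✓  2109: Wed (+1)  2110: Thu (+1)  2111: Fri (+1)  2112: Sun (+2)
  2113: Mon (+1)  2114: Tue (+1) ✓  2115: Wed (+1)  2116: Fri (+2)  2117: Sat (+1)
  2118: Sun (+1)  2119: Mon (+1)  2120: Wed (+2)  2121: Thu (+1)
Tuesday years: 2035, 2040, 2046, 2057, 2063, 2068, 2074, 2085, 2091, 2096, 2103, 2108, 2114 — 13 in total.

13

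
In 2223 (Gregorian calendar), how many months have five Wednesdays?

A month of length L has five Wednesdays iff its first Wednesday is on day ≤ L−28 (so day 1–3 in a 31-day month, 1–2 in a 30-day month, day 1 in a leap February).
Checking each month of 2223: Jan starts Wed (31d) ✓; Feb starts Sat (28d); Mar starts Sat (31d); Apr starts Tue (30d) ✓; May starts Thu (31d); Jun starts Sun (30d); Jul starts Tue (31d) ✓; Aug starts Fri (31d); Sep starts Mon (30d); Oct starts Wed (31d) ✓; Nov starts Sat (30d); Dec starts Mon (31d) ✓.
Five-Wednesday months: January, April, July, October, December → 5.

5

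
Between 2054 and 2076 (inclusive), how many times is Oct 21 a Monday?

Track Oct 21's weekday year by year (advancing +1, or +2 across a Feb 29):
  2054: Wed  2055: Thu (+1)  2056: Sat (+2)  2057: Sun (+1)  2058: Mon (+1) ✓
  2059: Tue (+1)  2060: Thu (+2)  2061: Fri (+1)  2062: Sat (+1)  2063: Sun (+1)
  2064: Tue (+2)  2065: Wed (+1)  2066: Thu (+1)  2067: Fri (+1)  2068: Sun (+2)
  2069: Mon (+1) ✓  2070: Tue (+1)  2071: Wed (+1)  2072: Fri (+2)  2073: Sat (+1)
  2074: Sun (+1)  2075: Mon (+1) ✓  2076: Wed (+2)
Monday years: 2058, 2069, 2075 — 3 in total.

3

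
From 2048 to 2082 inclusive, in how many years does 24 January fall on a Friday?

6

Track 24 January's weekday year by year (advancing +1, or +2 across a Feb 29):
  2048: Fri ✓  2049: Sun (+2)  2050: Mon (+1)  2051: Tue (+1)  2052: Wed (+1)
  2053: Fri (+2) ✓  2054: Sat (+1)  2055: Sun (+1)  2056: Mon (+1)  2057: Wed (+2)
  2058: Thu (+1)  2059: Fri (+1) ✓  2060: Sat (+1)  2061: Mon (+2)  … (7 more years) …
  2069: Thu (+2)  2070: Fri (+1) ✓  2071: Sat (+1)  2072: Sun (+1)  2073: Tue (+2)
  2074: Wed (+1)  2075: Thu (+1)  2076: Fri (+1) ✓  2077: Sun (+2)  2078: Mon (+1)
  2079: Tue (+1)  2080: Wed (+1)  2081: Fri (+2) ✓  2082: Sat (+1)
Friday years: 2048, 2053, 2059, 2070, 2076, 2081 — 6 in total.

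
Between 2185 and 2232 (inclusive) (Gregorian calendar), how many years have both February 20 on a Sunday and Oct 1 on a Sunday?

1

Check each year's weekday for February 20 and Oct 1:
  2185: Sun/Sat  2186: Mon/Sun  2187: Tue/Mon  2188: Wed/Wed  2189: Fri/Thu  2190: Sat/Fri  2191: Sun/Sat  2192: Mon/Mon  2193: Wed/Tue  2194: Thu/Wed  2195: Fri/Thu  2196: Sat/Sat  2197: Mon/Sun  2198: Tue/Mon  …(20 more)…  2219: Sat/Fri  2220: Sun/Sun ✓  2221: Tue/Mon  2222: Wed/Tue  2223: Thu/Wed  2224: Fri/Fri  2225: Sun/Sat  2226: Mon/Sun  2227: Tue/Mon  2228: Wed/Wed  2229: Fri/Thu  2230: Sat/Fri  2231: Sun/Sat  2232: Mon/Mon
Both conditions hold in: 2220 — 1.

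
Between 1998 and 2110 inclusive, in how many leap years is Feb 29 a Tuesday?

4

Leap years in 1998–2110: 27 of them.
Feb 29 weekday advances by 5 (mod 7) from one leap year to the next four years later (or differs when a century non-leap intervenes).
Leap-day weekdays: 2000:Tue✓ 2004:Sun 2008:Fri 2012:Wed 2016:Mon 2020:Sat 2024:Thu 2028:Tue✓ 2032:Sun 2036:Fri 2040:Wed 2044:Mon 2048:Sat 2052:Thu 2056:Tue✓ 2060:Sun 2064:Fri 2068:Wed 2072:Mon 2076:Sat 2080:Thu 2084:Tue✓ 2088:Sun 2092:Fri 2096:Wed 2104:Fri 2108:Wed
Tuesday: 2000, 2028, 2056, 2084 → 4.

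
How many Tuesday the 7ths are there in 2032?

2

Check the 7th of each month of 2032: Jan 7: Wed, Feb 7: Sat, Mar 7: Sun, Apr 7: Wed, May 7: Fri, Jun 7: Mon, Jul 7: Wed, Aug 7: Sat, Sep 7: Tue, Oct 7: Thu, Nov 7: Sun, Dec 7: Tue.
Tuesday occurs in September, December — 2 months.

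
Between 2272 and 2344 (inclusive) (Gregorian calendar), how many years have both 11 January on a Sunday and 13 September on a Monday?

Check each year's weekday for 11 January and 13 September:
  2272: Thu/Fri  2273: Sat/Sat  2274: Sun/Sun  2275: Mon/Mon  2276: Tue/Wed  2277: Thu/Thu  2278: Fri/Fri  2279: Sat/Sat  2280: Sun/Mon ✓  2281: Tue/Tue  2282: Wed/Wed  2283: Thu/Thu  2284: Fri/Sat  2285: Sun/Sun  …(45 more)…  2331: Sun/Sun  2332: Mon/Tue  2333: Wed/Wed  2334: Thu/Thu  2335: Fri/Fri  2336: Sat/Sun  2337: Mon/Mon  2338: Tue/Tue  2339: Wed/Wed  2340: Thu/Fri  2341: Sat/Sat  2342: Sun/Sun  2343: Mon/Mon  2344: Tue/Wed
Both conditions hold in: 2280, 2320 — 2.

2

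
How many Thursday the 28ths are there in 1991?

3

Check the 28th of each month of 1991: Jan 28: Mon, Feb 28: Thu, Mar 28: Thu, Apr 28: Sun, May 28: Tue, Jun 28: Fri, Jul 28: Sun, Aug 28: Wed, Sep 28: Sat, Oct 28: Mon, Nov 28: Thu, Dec 28: Sat.
Thursday occurs in February, March, November — 3 months.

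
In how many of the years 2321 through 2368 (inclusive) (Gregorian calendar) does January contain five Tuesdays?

January has 31 days; it has five Tuesdays when Tuesday falls among the first (month-length − 28) days — i.e. when January 1 is one of Tuesday/Monday/Sunday.
January 1 by year: 2321:Sat 2322:Sun✓ 2323:Mon✓ 2324:Tue✓ 2325:Thu 2326:Fri 2327:Sat 2328:Sun✓ 2329:Tue✓ 2330:Wed 2331:Thu 2332:Fri 2333:Sun✓ 2334:Mon✓ 2335:Tue✓ …(18 more)… 2354:Fri 2355:Sat 2356:Sun✓ 2357:Tue✓ 2358:Wed 2359:Thu 2360:Fri 2361:Sun✓ 2362:Mon✓ 2363:Tue✓ 2364:Wed 2365:Fri 2366:Sat 2367:Sun✓ 2368:Mon✓
Years with five Tuesdays: 2322, 2323, 2324, 2328, 2329, 2333, 2334, 2335, 2339, 2340, 2345, 2346, 2350, 2351, 2352, 2356, 2357, 2361, 2362, 2363, 2367, 2368 → 22.

22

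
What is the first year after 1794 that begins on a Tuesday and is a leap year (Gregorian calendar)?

Jan 1 advances by 2 weekdays after a leap year and by 1 after a common year.
1794: Jan 1 is Wednesday.
1795: Thursday
1796: Friday (leap)
1797: Sunday
1798: Monday
1799: Tuesday
1800: Wednesday
1801: Thursday
1802: Friday
1803: Saturday
1804: Sunday (leap)
1805: Tuesday
1806: Wednesday
1807: Thursday
1808: Friday (leap)
1809: Sunday
1810: Monday
1811: Tuesday
1812: Wednesday (leap)
1813: Friday
1814: Saturday
1815: Sunday
1816: Monday (leap)
1817: Wednesday
1818: Thursday
1819: Friday
1820: Saturday (leap)
1821: Monday
1822: Tuesday
1823: Wednesday
1824: Thursday (leap)
1825: Saturday
1826: Sunday
1827: Monday
1828: Tuesday (leap)
1828 begins on a Tuesday and is a leap year.

1828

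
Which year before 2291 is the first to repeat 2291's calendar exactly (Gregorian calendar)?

Two years share a calendar iff Jan 1 falls on the same weekday and both are leap or both are common. 2291: Jan 1 is Thursday, common year.
2290: Jan 1 Wednesday, common
2289: Jan 1 Tuesday, common
2288: Jan 1 Sunday, leap
2287: Jan 1 Saturday, common
2286: Jan 1 Friday, common
2285: Jan 1 Thursday, common
2285 matches on both conditions.

2285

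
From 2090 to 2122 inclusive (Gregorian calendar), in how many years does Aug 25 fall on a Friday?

Track Aug 25's weekday year by year (advancing +1, or +2 across a Feb 29):
  2090: Fri ✓  2091: Sat (+1)  2092: Mon (+2)  2093: Tue (+1)  2094: Wed (+1)
  2095: Thu (+1)  2096: Sat (+2)  2097: Sun (+1)  2098: Mon (+1)  2099: Tue (+1)
  2100: Wed (+1)  2101: Thu (+1)  2102: Fri (+1) ✓  2103: Sat (+1)  … (5 more years) …
  2109: Sun (+1)  2110: Mon (+1)  2111: Tue (+1)  2112: Thu (+2)  2113: Fri (+1) ✓
  2114: Sat (+1)  2115: Sun (+1)  2116: Tue (+2)  2117: Wed (+1)  2118: Thu (+1)
  2119: Fri (+1) ✓  2120: Sun (+2)  2121: Mon (+1)  2122: Tue (+1)
Friday years: 2090, 2102, 2113, 2119 — 4 in total.

4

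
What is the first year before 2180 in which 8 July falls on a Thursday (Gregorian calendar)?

From one year to the next, a fixed date's weekday advances by 1, or by 2 when a Feb 29 lies between the two dates.
2180: July 8 is Saturday.
2179: Thursday (−2)
8 July falls on a Thursday in 2179.

2179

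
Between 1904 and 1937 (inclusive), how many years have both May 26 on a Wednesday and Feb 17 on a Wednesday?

Check each year's weekday for May 26 and Feb 17:
  1904: Thu/Wed  1905: Fri/Fri  1906: Sat/Sat  1907: Sun/Sun  1908: Tue/Mon  1909: Wed/Wed ✓  1910: Thu/Thu  1911: Fri/Fri  1912: Sun/Sat  1913: Mon/Mon  1914: Tue/Tue  1915: Wed/Wed ✓  1916: Fri/Thu  1917: Sat/Sat  …(6 more)…  1924: Mon/Sun  1925: Tue/Tue  1926: Wed/Wed ✓  1927: Thu/Thu  1928: Sat/Fri  1929: Sun/Sun  1930: Mon/Mon  1931: Tue/Tue  1932: Thu/Wed  1933: Fri/Fri  1934: Sat/Sat  1935: Sun/Sun  1936: Tue/Mon  1937: Wed/Wed ✓
Both conditions hold in: 1909, 1915, 1926, 1937 — 4.

4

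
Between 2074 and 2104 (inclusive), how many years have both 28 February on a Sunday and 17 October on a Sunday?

Check each year's weekday for 28 February and 17 October:
  2074: Wed/Wed  2075: Thu/Thu  2076: Fri/Sat  2077: Sun/Sun ✓  2078: Mon/Mon  2079: Tue/Tue  2080: Wed/Thu  2081: Fri/Fri  2082: Sat/Sat  2083: Sun/Sun ✓  2084: Mon/Tue  2085: Wed/Wed  2086: Thu/Thu  2087: Fri/Fri  …(3 more)…  2091: Wed/Wed  2092: Thu/Fri  2093: Sat/Sat  2094: Sun/Sun ✓  2095: Mon/Mon  2096: Tue/Wed  2097: Thu/Thu  2098: Fri/Fri  2099: Sat/Sat  2100: Sun/Sun ✓  2101: Mon/Mon  2102: Tue/Tue  2103: Wed/Wed  2104: Thu/Fri
Both conditions hold in: 2077, 2083, 2094, 2100 — 4.

4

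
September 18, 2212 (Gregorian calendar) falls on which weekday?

Friday

January 1, 2212 is a Wednesday.
September 18 is day 262 of the year, i.e. 261 days after Jan 1.
261 mod 7 = 2, so advance 2 weekdays from Wednesday: Friday.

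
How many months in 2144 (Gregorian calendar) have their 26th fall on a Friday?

1

Check the 26th of each month of 2144: Jan 26: Sun, Feb 26: Wed, Mar 26: Thu, Apr 26: Sun, May 26: Tue, Jun 26: Fri, Jul 26: Sun, Aug 26: Wed, Sep 26: Sat, Oct 26: Mon, Nov 26: Thu, Dec 26: Sat.
Friday occurs in June — 1 month.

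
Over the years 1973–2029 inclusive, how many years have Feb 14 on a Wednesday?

Track Feb 14's weekday year by year (advancing +1, or +2 across a Feb 29):
  1973: Wed ✓  1974: Thu (+1)  1975: Fri (+1)  1976: Sat (+1)  1977: Mon (+2)
  1978: Tue (+1)  1979: Wed (+1) ✓  1980: Thu (+1)  1981: Sat (+2)  1982: Sun (+1)
  1983: Mon (+1)  1984: Tue (+1)  1985: Thu (+2)  1986: Fri (+1)  … (29 more years) …
  2016: Sun (+1)  2017: Tue (+2)  2018: Wed (+1) ✓  2019: Thu (+1)  2020: Fri (+1)
  2021: Sun (+2)  2022: Mon (+1)  2023: Tue (+1)  2024: Wed (+1) ✓  2025: Fri (+2)
  2026: Sat (+1)  2027: Sun (+1)  2028: Mon (+1)  2029: Wed (+2) ✓
Wednesday years: 1973, 1979, 1990, 1996, 2001, 2007, 2018, 2024, 2029 — 9 in total.

9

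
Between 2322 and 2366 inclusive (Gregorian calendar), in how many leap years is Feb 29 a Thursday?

Leap years in 2322–2366: 11 of them.
Feb 29 weekday advances by 5 (mod 7) from one leap year to the next four years later (or differs when a century non-leap intervenes).
Leap-day weekdays: 2324:Fri 2328:Wed 2332:Mon 2336:Sat 2340:Thu✓ 2344:Tue 2348:Sun 2352:Fri 2356:Wed 2360:Mon 2364:Sat
Thursday: 2340 → 1.

1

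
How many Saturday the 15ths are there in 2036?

Check the 15th of each month of 2036: Jan 15: Tue, Feb 15: Fri, Mar 15: Sat, Apr 15: Tue, May 15: Thu, Jun 15: Sun, Jul 15: Tue, Aug 15: Fri, Sep 15: Mon, Oct 15: Wed, Nov 15: Sat, Dec 15: Mon.
Saturday occurs in March, November — 2 months.

2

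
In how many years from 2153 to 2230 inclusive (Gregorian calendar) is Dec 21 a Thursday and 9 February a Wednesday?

2

Check each year's weekday for Dec 21 and 9 February:
  2153: Fri/Fri  2154: Sat/Sat  2155: Sun/Sun  2156: Tue/Mon  2157: Wed/Wed  2158: Thu/Thu  2159: Fri/Fri  2160: Sun/Sat  2161: Mon/Mon  2162: Tue/Tue  2163: Wed/Wed  2164: Fri/Thu  2165: Sat/Sat  2166: Sun/Sun  …(50 more)…  2217: Sun/Sun  2218: Mon/Mon  2219: Tue/Tue  2220: Thu/Wed ✓  2221: Fri/Fri  2222: Sat/Sat  2223: Sun/Sun  2224: Tue/Mon  2225: Wed/Wed  2226: Thu/Thu  2227: Fri/Fri  2228: Sun/Sat  2229: Mon/Mon  2230: Tue/Tue
Both conditions hold in: 2180, 2220 — 2.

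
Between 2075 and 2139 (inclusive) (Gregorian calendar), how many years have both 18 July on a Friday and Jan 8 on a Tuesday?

Check each year's weekday for 18 July and Jan 8:
  2075: Thu/Tue  2076: Sat/Wed  2077: Sun/Fri  2078: Mon/Sat  2079: Tue/Sun  2080: Thu/Mon  2081: Fri/Wed  2082: Sat/Thu  2083: Sun/Fri  2084: Tue/Sat  2085: Wed/Mon  2086: Thu/Tue  2087: Fri/Wed  2088: Sun/Thu  …(37 more)…  2126: Thu/Tue  2127: Fri/Wed  2128: Sun/Thu  2129: Mon/Sat  2130: Tue/Sun  2131: Wed/Mon  2132: Fri/Tue ✓  2133: Sat/Thu  2134: Sun/Fri  2135: Mon/Sat  2136: Wed/Sun  2137: Thu/Tue  2138: Fri/Wed  2139: Sat/Thu
Both conditions hold in: 2092, 2104, 2132 — 3.

3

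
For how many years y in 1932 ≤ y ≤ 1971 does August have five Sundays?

17

August has 31 days; it has five Sundays when Sunday falls among the first (month-length − 28) days — i.e. when August 1 is one of Sunday/Saturday/Friday.
August 1 by year: 1932:Mon 1933:Tue 1934:Wed 1935:Thu 1936:Sat✓ 1937:Sun✓ 1938:Mon 1939:Tue 1940:Thu 1941:Fri✓ 1942:Sat✓ 1943:Sun✓ 1944:Tue 1945:Wed 1946:Thu …(10 more)… 1957:Thu 1958:Fri✓ 1959:Sat✓ 1960:Mon 1961:Tue 1962:Wed 1963:Thu 1964:Sat✓ 1965:Sun✓ 1966:Mon 1967:Tue 1968:Thu 1969:Fri✓ 1970:Sat✓ 1971:Sun✓
Years with five Sundays: 1936, 1937, 1941, 1942, 1943, 1947, 1948, 1952, 1953, 1954, 1958, 1959, 1964, 1965, 1969, 1970, 1971 → 17.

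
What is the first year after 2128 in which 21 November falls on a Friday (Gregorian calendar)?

From one year to the next, a fixed date's weekday advances by 1, or by 2 when a Feb 29 lies between the two dates.
2128: November 21 is Sunday.
2129: Monday (+1)
2130: Tuesday (+1)
2131: Wednesday (+1)
2132: Friday (+2)
21 November falls on a Friday in 2132.

2132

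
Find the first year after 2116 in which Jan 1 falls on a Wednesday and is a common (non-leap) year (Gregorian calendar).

Jan 1 advances by 2 weekdays after a leap year and by 1 after a common year.
2116: Jan 1 is Wednesday (leap).
2117: Friday
2118: Saturday
2119: Sunday
2120: Monday (leap)
2121: Wednesday
2121 begins on a Wednesday and is a common year.

2121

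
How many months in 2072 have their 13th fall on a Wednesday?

Check the 13th of each month of 2072: Jan 13: Wed, Feb 13: Sat, Mar 13: Sun, Apr 13: Wed, May 13: Fri, Jun 13: Mon, Jul 13: Wed, Aug 13: Sat, Sep 13: Tue, Oct 13: Thu, Nov 13: Sun, Dec 13: Tue.
Wednesday occurs in January, April, July — 3 months.

3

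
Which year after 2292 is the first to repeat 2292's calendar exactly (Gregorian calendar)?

2304

Two years share a calendar iff Jan 1 falls on the same weekday and both are leap or both are common. 2292: Jan 1 is Friday, leap year.
2293: Jan 1 Sunday, common
2294: Jan 1 Monday, common
2295: Jan 1 Tuesday, common
2296: Jan 1 Wednesday, leap
2297: Jan 1 Friday, common
2298: Jan 1 Saturday, common
2299: Jan 1 Sunday, common
2300: Jan 1 Monday, common
2301: Jan 1 Tuesday, common
2302: Jan 1 Wednesday, common
2303: Jan 1 Thursday, common
2304: Jan 1 Friday, leap
2304 matches on both conditions.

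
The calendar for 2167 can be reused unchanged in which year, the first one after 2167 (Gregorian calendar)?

2178

Two years share a calendar iff Jan 1 falls on the same weekday and both are leap or both are common. 2167: Jan 1 is Thursday, common year.
2168: Jan 1 Friday, leap
2169: Jan 1 Sunday, common
2170: Jan 1 Monday, common
2171: Jan 1 Tuesday, common
2172: Jan 1 Wednesday, leap
2173: Jan 1 Friday, common
2174: Jan 1 Saturday, common
2175: Jan 1 Sunday, common
2176: Jan 1 Monday, leap
2177: Jan 1 Wednesday, common
2178: Jan 1 Thursday, common
2178 matches on both conditions.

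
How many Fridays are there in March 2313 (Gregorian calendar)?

March 2313 has 31 days and begins on Saturday.
The first Friday is March 7.
Fridays fall on 7, 14, 21, 28 — that's 4.

4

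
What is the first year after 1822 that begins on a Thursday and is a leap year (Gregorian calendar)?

Jan 1 advances by 2 weekdays after a leap year and by 1 after a common year.
1822: Jan 1 is Tuesday.
1823: Wednesday
1824: Thursday (leap)
1824 begins on a Thursday and is a leap year.

1824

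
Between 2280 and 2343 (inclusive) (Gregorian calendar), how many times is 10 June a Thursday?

Track 10 June's weekday year by year (advancing +1, or +2 across a Feb 29):
  2280: Thu ✓  2281: Fri (+1)  2282: Sat (+1)  2283: Sun (+1)  2284: Tue (+2)
  2285: Wed (+1)  2286: Thu (+1) ✓  2287: Fri (+1)  2288: Sun (+2)  2289: Mon (+1)
  2290: Tue (+1)  2291: Wed (+1)  2292: Fri (+2)  2293: Sat (+1)  … (36 more years) …
  2330: Tue (+1)  2331: Wed (+1)  2332: Fri (+2)  2333: Sat (+1)  2334: Sun (+1)
  2335: Mon (+1)  2336: Wed (+2)  2337: Thu (+1) ✓  2338: Fri (+1)  2339: Sat (+1)
  2340: Mon (+2)  2341: Tue (+1)  2342: Wed (+1)  2343: Thu (+1) ✓
Thursday years: 2280, 2286, 2297, 2309, 2315, 2320, 2326, 2337, 2343 — 9 in total.

9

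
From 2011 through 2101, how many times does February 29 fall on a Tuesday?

3

Leap years in 2011–2101: 22 of them.
Feb 29 weekday advances by 5 (mod 7) from one leap year to the next four years later (or differs when a century non-leap intervenes).
Leap-day weekdays: 2012:Wed 2016:Mon 2020:Sat 2024:Thu 2028:Tue✓ 2032:Sun 2036:Fri 2040:Wed 2044:Mon 2048:Sat 2052:Thu 2056:Tue✓ 2060:Sun 2064:Fri 2068:Wed 2072:Mon 2076:Sat 2080:Thu 2084:Tue✓ 2088:Sun 2092:Fri 2096:Wed
Tuesday: 2028, 2056, 2084 → 3.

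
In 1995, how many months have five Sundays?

5

A month of length L has five Sundays iff its first Sunday is on day ≤ L−28 (so day 1–3 in a 31-day month, 1–2 in a 30-day month, day 1 in a leap February).
Checking each month of 1995: Jan starts Sun (31d) ✓; Feb starts Wed (28d); Mar starts Wed (31d); Apr starts Sat (30d) ✓; May starts Mon (31d); Jun starts Thu (30d); Jul starts Sat (31d) ✓; Aug starts Tue (31d); Sep starts Fri (30d); Oct starts Sun (31d) ✓; Nov starts Wed (30d); Dec starts Fri (31d) ✓.
Five-Sunday months: January, April, July, October, December → 5.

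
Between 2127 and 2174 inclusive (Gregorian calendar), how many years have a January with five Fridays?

January has 31 days; it has five Fridays when Friday falls among the first (month-length − 28) days — i.e. when January 1 is one of Friday/Thursday/Wednesday.
January 1 by year: 2127:Wed✓ 2128:Thu✓ 2129:Sat 2130:Sun 2131:Mon 2132:Tue 2133:Thu✓ 2134:Fri✓ 2135:Sat 2136:Sun 2137:Tue 2138:Wed✓ 2139:Thu✓ 2140:Fri✓ 2141:Sun …(18 more)… 2160:Tue 2161:Thu✓ 2162:Fri✓ 2163:Sat 2164:Sun 2165:Tue 2166:Wed✓ 2167:Thu✓ 2168:Fri✓ 2169:Sun 2170:Mon 2171:Tue 2172:Wed✓ 2173:Fri✓ 2174:Sat
Years with five Fridays: 2127, 2128, 2133, 2134, 2138, 2139, 2140, 2144, 2145, 2149, 2150, 2151, 2155, 2156, 2161, 2162, 2166, 2167, 2168, 2172, 2173 → 21.

21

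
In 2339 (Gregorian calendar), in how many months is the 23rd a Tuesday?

1

Check the 23rd of each month of 2339: Jan 23: Mon, Feb 23: Thu, Mar 23: Thu, Apr 23: Sun, May 23: Tue, Jun 23: Fri, Jul 23: Sun, Aug 23: Wed, Sep 23: Sat, Oct 23: Mon, Nov 23: Thu, Dec 23: Sat.
Tuesday occurs in May — 1 month.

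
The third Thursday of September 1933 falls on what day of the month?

September 1, 1933 is a Friday, so the first Thursday is the 7th.
The third Thursday is 7 + 14 = 21.

21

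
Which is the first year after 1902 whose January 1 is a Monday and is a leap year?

1912

Jan 1 advances by 2 weekdays after a leap year and by 1 after a common year.
1902: Jan 1 is Wednesday.
1903: Thursday
1904: Friday (leap)
1905: Sunday
1906: Monday
1907: Tuesday
1908: Wednesday (leap)
1909: Friday
1910: Saturday
1911: Sunday
1912: Monday (leap)
1912 begins on a Monday and is a leap year.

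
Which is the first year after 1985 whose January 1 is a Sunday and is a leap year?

2012

Jan 1 advances by 2 weekdays after a leap year and by 1 after a common year.
1985: Jan 1 is Tuesday.
1986: Wednesday
1987: Thursday
1988: Friday (leap)
1989: Sunday
1990: Monday
1991: Tuesday
1992: Wednesday (leap)
1993: Friday
1994: Saturday
1995: Sunday
1996: Monday (leap)
1997: Wednesday
1998: Thursday
1999: Friday
2000: Saturday (leap)
2001: Monday
2002: Tuesday
2003: Wednesday
2004: Thursday (leap)
2005: Saturday
2006: Sunday
2007: Monday
2008: Tuesday (leap)
2009: Thursday
2010: Friday
2011: Saturday
2012: Sunday (leap)
2012 begins on a Sunday and is a leap year.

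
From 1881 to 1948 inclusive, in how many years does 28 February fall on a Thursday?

10

Track 28 February's weekday year by year (advancing +1, or +2 across a Feb 29):
  1881: Mon  1882: Tue (+1)  1883: Wed (+1)  1884: Thu (+1) ✓  1885: Sat (+2)
  1886: Sun (+1)  1887: Mon (+1)  1888: Tue (+1)  1889: Thu (+2) ✓  1890: Fri (+1)
  1891: Sat (+1)  1892: Sun (+1)  1893: Tue (+2)  1894: Wed (+1)  … (40 more years) …
  1935: Thu (+1) ✓  1936: Fri (+1)  1937: Sun (+2)  1938: Mon (+1)  1939: Tue (+1)
  1940: Wed (+1)  1941: Fri (+2)  1942: Sat (+1)  1943: Sun (+1)  1944: Mon (+1)
  1945: Wed (+2)  1946: Thu (+1) ✓  1947: Fri (+1)  1948: Sat (+1)
Thursday years: 1884, 1889, 1895, 1901, 1907, 1918, 1924, 1929, 1935, 1946 — 10 in total.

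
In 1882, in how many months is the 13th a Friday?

Check the 13th of each month of 1882: Jan 13: Fri, Feb 13: Mon, Mar 13: Mon, Apr 13: Thu, May 13: Sat, Jun 13: Tue, Jul 13: Thu, Aug 13: Sun, Sep 13: Wed, Oct 13: Fri, Nov 13: Mon, Dec 13: Wed.
Friday occurs in January, October — 2 months.

2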